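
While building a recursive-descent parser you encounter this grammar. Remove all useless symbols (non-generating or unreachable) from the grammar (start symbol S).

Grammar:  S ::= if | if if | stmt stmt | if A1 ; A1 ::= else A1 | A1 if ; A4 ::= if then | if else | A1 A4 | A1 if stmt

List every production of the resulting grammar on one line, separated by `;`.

S ::= if | if if | stmt stmt

Generating nonterminals: {A4, S}.
Reachable from S after that: {S}.
Removed useless symbols: {A1, A4} and every production mentioning them.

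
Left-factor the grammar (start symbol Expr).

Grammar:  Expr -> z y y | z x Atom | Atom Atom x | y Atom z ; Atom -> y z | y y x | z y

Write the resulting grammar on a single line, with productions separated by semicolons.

Expr -> Atom Atom x | y Atom z | z Expr1; Atom -> z y | y Atom1; Expr1 -> y y | x Atom; Atom1 -> z | y x

Expr has alternatives sharing prefix 'z': factor to Expr → z Expr1 with Expr1 → y y | x Atom.
Atom has alternatives sharing prefix 'y': factor to Atom → y Atom1 with Atom1 → z | y x.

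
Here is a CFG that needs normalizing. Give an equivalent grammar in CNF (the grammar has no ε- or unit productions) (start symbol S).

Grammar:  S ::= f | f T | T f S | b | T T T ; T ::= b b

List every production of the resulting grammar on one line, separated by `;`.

Introduce a nonterminal for each terminal appearing in a rule of length ≥ 2: X1 → f, X2 → b.
Binarize each right-hand side of length ≥ 3 by chaining fresh nonterminals (Y1, Y2, …): affected rules were S → T X1 S; S → T T T.

S ::= f | X1 T | T Y1 | b | T Y2; T ::= X2 X2; X1 ::= f; X2 ::= b; Y1 ::= X1 S; Y2 ::= T T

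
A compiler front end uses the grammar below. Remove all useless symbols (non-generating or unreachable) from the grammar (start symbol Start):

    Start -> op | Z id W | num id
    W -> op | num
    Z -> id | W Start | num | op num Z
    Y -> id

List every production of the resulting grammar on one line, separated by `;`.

Generating nonterminals: {Start, W, Y, Z}.
Reachable from Start after that: {Start, W, Z}.
Removed useless symbols: {Y} and every production mentioning them.

Start -> op | Z id W | num id; W -> op | num; Z -> id | W Start | num | op num Z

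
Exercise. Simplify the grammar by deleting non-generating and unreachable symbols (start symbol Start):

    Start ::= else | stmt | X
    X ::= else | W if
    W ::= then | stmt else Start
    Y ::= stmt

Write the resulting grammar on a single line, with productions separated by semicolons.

Start ::= else | stmt | X; X ::= else | W if; W ::= then | stmt else Start

Generating nonterminals: {Start, W, X, Y}.
Reachable from Start after that: {Start, W, X}.
Removed useless symbols: {Y} and every production mentioning them.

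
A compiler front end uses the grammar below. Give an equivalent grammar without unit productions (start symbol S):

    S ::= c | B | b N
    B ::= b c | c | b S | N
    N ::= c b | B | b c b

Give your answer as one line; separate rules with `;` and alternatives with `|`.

Unit pairs: B ⇒* {N}; N ⇒* {B}; S ⇒* {B, N}.
Replace each nonterminal's rules with the union of the non-unit rules of every nonterminal it unit-derives.

S ::= b c | c | b S | b N | c b | b c b; B ::= b c | c | b S | c b | b c b; N ::= b c | c | b S | c b | b c b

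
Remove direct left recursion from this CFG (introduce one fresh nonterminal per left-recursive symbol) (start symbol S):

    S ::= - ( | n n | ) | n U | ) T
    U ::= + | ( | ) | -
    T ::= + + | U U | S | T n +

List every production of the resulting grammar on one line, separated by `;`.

S ::= - ( | n n | ) | n U | ) T; U ::= + | ( | ) | -; T ::= + + T' | U U T' | S T'; T' ::= n + T' | ε

T is directly left-recursive.
For T: α = {n +}, β = {+ +, U U, S}. Rewrite as T → β T' and T' → α T' | ε.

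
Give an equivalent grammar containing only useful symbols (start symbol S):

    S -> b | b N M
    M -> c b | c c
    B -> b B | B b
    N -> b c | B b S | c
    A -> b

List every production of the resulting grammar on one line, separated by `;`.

Generating nonterminals: {A, M, N, S}.
Reachable from S after that: {M, N, S}.
Removed useless symbols: {A, B} and every production mentioning them.

S -> b | b N M; M -> c b | c c; N -> b c | c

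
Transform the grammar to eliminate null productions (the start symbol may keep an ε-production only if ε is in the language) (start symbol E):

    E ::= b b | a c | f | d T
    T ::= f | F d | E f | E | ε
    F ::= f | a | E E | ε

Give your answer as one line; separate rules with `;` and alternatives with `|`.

Nullable nonterminals: {F, T}.
ε ∉ L(G), so no ε-production is kept.
For each production, add variants omitting each subset of nullable occurrences: E → d T gives d T | d. T → F d gives F d | d.

E ::= b b | a c | f | d T | d; T ::= f | F d | d | E f | E; F ::= f | a | E E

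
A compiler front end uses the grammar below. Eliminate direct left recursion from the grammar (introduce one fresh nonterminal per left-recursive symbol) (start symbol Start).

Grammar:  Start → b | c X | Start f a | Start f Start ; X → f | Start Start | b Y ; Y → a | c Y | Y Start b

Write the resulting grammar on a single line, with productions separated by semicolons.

Directly left-recursive nonterminals: Start, Y.
For Start: α = {f a, f Start}, β = {b, c X}. Rewrite as Start → β Start1 and Start1 → α Start1 | ε.
For Y: α = {Start b}, β = {a, c Y}. Rewrite as Y → β Y1 and Y1 → α Y1 | ε.

Start → b Start1 | c X Start1; X → f | Start Start | b Y; Y → a Y1 | c Y Y1; Start1 → f a Start1 | f Start Start1 | eps; Y1 → Start b Y1 | eps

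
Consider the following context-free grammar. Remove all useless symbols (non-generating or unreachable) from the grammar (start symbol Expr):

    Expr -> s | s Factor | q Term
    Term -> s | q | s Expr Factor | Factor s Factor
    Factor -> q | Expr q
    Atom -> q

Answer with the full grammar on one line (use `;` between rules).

Expr -> s | s Factor | q Term; Term -> s | q | s Expr Factor | Factor s Factor; Factor -> q | Expr q

Generating nonterminals: {Atom, Expr, Factor, Term}.
Reachable from Expr after that: {Expr, Factor, Term}.
Removed useless symbols: {Atom} and every production mentioning them.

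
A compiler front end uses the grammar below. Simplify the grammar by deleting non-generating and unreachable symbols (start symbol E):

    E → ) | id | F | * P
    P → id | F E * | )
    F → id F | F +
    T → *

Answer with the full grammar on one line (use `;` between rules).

Generating nonterminals: {E, P, T}.
Reachable from E after that: {E, P}.
Removed useless symbols: {F, T} and every production mentioning them.

E → ) | id | * P; P → id | )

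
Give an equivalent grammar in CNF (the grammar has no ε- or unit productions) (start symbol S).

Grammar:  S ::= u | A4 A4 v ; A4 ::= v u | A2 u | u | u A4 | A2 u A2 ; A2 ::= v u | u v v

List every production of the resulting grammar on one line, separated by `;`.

S ::= u | A4 Y1; A4 ::= X1 X2 | A2 X2 | u | X2 A4 | A2 Y2; A2 ::= X1 X2 | X2 Y3; X1 ::= v; X2 ::= u; Y1 ::= A4 X1; Y2 ::= X2 A2; Y3 ::= X1 X1

Introduce a nonterminal for each terminal appearing in a rule of length ≥ 2: X1 → v, X2 → u.
Binarize each right-hand side of length ≥ 3 by chaining fresh nonterminals (Y1, Y2, …): affected rules were S → A4 A4 X1; A4 → A2 X2 A2; A2 → X2 X1 X1.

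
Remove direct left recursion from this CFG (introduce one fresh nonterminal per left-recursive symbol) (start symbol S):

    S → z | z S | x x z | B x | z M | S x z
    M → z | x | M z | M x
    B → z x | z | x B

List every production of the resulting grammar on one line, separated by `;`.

S → z S' | z S S' | x x z S' | B x S' | z M S'; M → z M' | x M'; B → z x | z | x B; S' → x z S' | epsilon; M' → z M' | x M' | epsilon

S, M are directly left-recursive.
For S: α = {x z}, β = {z, z S, x x z, B x, z M}. Rewrite as S → β S' and S' → α S' | ε.
For M: α = {z, x}, β = {z, x}. Rewrite as M → β M' and M' → α M' | ε.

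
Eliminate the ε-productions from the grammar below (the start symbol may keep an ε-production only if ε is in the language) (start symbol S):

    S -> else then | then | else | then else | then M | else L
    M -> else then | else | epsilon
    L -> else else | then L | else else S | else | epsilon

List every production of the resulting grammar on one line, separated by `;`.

S -> else then | then | else | then else | then M | else L; M -> else then | else; L -> else else | then L | then | else else S | else

Nullable set = {L, M}.
ε ∉ L(G), so no ε-production is kept.
For each production, add variants omitting each subset of nullable occurrences: L → then L gives then L | then.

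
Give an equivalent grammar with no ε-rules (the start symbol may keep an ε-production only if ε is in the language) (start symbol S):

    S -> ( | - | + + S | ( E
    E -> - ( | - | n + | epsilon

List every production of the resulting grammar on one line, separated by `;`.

The nullable symbols are {E}.
ε ∉ L(G), so no ε-production is kept.

S -> ( | - | + + S | ( E; E -> - ( | - | n +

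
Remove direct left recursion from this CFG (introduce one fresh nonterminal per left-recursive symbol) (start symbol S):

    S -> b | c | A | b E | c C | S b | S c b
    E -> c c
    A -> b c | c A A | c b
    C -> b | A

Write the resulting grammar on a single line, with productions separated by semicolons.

Directly left-recursive nonterminal: S.
For S: α = {b, c b}, β = {b, c, A, b E, c C}. Rewrite as S → β S' and S' → α S' | ε.

S -> b S' | c S' | A S' | b E S' | c C S'; E -> c c; A -> b c | c A A | c b; C -> b | A; S' -> b S' | c b S' | ε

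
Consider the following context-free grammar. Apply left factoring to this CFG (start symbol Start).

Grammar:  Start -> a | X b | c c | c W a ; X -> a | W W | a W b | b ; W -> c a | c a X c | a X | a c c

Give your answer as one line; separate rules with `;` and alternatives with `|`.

Start -> a | X b | c Start1; X -> W W | b | a X1; W -> c a W1 | a W2; Start1 -> c | W a; X1 -> ε | W b; W1 -> ε | X c; W2 -> X | c c

Start has alternatives sharing prefix 'c': factor to Start → c Start1 with Start1 → c | W a.
X has alternatives sharing prefix 'a': factor to X → a X1 with X1 → ε | W b.
W has alternatives sharing prefix 'c a': factor to W → c a W1 with W1 → ε | X c.
W has alternatives sharing prefix 'a': factor to W → a W2 with W2 → X | c c.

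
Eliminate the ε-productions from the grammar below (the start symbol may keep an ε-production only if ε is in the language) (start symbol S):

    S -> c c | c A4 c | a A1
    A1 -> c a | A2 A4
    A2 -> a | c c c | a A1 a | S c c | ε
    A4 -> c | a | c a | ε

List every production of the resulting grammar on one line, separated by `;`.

Nullable nonterminals: {A1, A2, A4}.
ε ∉ L(G), so no ε-production is kept.
Expand every rule over subsets of its nullable positions: S → a A1 gives a A1 | a. A1 → A2 A4 gives A2 A4 | A2 | A4. A2 → a A1 a gives a A1 a | a a.

S -> c c | c A4 c | a A1 | a; A1 -> c a | A2 A4 | A2 | A4; A2 -> a | c c c | a A1 a | a a | S c c; A4 -> c | a | c a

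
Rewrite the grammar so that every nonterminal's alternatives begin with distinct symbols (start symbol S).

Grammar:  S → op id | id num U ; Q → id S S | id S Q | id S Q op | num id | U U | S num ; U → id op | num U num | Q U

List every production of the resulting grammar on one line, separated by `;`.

S → op id | id num U; Q → num id | U U | S num | id S Q'; U → id op | num U num | Q U; Q' → S | Q Q''; Q'' → ε | op

Q has alternatives sharing prefix 'id S': factor to Q → id S Q' with Q' → S | Q | Q op.
Q' has alternatives sharing prefix 'Q': factor to Q' → Q Q'' with Q'' → ε | op.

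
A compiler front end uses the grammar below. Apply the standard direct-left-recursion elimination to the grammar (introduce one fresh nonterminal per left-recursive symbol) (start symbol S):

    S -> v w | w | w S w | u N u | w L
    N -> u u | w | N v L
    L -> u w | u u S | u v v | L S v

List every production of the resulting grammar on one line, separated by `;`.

S -> v w | w | w S w | u N u | w L; N -> u u N' | w N'; L -> u w L' | u u S L' | u v v L'; N' -> v L N' | epsilon; L' -> S v L' | epsilon

Directly left-recursive nonterminals: N, L.
For N: α = {v L}, β = {u u, w}. Rewrite as N → β N' and N' → α N' | ε.
For L: α = {S v}, β = {u w, u u S, u v v}. Rewrite as L → β L' and L' → α L' | ε.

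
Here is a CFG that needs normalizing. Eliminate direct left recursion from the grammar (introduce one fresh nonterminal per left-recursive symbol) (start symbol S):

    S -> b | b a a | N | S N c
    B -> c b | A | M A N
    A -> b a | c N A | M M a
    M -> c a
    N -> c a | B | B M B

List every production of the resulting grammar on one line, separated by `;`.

S is directly left-recursive.
For S: α = {N c}, β = {b, b a a, N}. Rewrite as S → β S' and S' → α S' | ε.

S -> b S' | b a a S' | N S'; B -> c b | A | M A N; A -> b a | c N A | M M a; M -> c a; N -> c a | B | B M B; S' -> N c S' | ε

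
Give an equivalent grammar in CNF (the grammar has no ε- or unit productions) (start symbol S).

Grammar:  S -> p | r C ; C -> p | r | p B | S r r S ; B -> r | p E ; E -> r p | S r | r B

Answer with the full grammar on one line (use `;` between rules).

S -> p | X1 C; C -> p | r | X2 B | S Y1; B -> r | X2 E; E -> X1 X2 | S X1 | X1 B; X1 -> r; X2 -> p; Y1 -> X1 Y2; Y2 -> X1 S

Introduce a nonterminal for each terminal appearing in a rule of length ≥ 2: X1 → r, X2 → p.
Binarize each right-hand side of length ≥ 3 by chaining fresh nonterminals (Y1, Y2, …): affected rules were C → S X1 X1 S.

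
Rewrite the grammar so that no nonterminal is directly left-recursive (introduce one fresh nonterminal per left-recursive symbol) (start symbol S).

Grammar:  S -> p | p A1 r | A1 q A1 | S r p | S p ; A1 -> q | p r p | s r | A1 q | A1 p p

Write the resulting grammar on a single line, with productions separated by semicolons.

S, A1 are directly left-recursive.
For S: α = {r p, p}, β = {p, p A1 r, A1 q A1}. Rewrite as S → β S' and S' → α S' | ε.
For A1: α = {q, p p}, β = {q, p r p, s r}. Rewrite as A1 → β A1' and A1' → α A1' | ε.

S -> p S' | p A1 r S' | A1 q A1 S'; A1 -> q A1' | p r p A1' | s r A1'; S' -> r p S' | p S' | eps; A1' -> q A1' | p p A1' | eps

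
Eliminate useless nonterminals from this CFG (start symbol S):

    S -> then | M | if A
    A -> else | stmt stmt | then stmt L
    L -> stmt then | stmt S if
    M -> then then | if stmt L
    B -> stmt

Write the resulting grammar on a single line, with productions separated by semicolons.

Generating nonterminals: {A, B, L, M, S}.
Reachable from S after that: {A, L, M, S}.
Removed useless symbols: {B} and every production mentioning them.

S -> then | M | if A; A -> else | stmt stmt | then stmt L; L -> stmt then | stmt S if; M -> then then | if stmt L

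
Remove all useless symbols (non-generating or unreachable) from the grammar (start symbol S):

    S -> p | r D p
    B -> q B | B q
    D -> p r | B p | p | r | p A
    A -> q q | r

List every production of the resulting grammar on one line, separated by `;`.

Generating nonterminals: {A, D, S}.
Reachable from S after that: {A, D, S}.
Removed useless symbols: {B} and every production mentioning them.

S -> p | r D p; D -> p r | p | r | p A; A -> q q | r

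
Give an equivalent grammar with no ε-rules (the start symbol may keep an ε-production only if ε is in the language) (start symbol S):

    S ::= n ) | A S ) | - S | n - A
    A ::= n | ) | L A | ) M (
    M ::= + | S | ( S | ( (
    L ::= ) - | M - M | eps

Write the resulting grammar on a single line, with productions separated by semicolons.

S ::= n ) | A S ) | - S | n - A; A ::= n | ) | L A | ) M (; M ::= + | S | ( S | ( (; L ::= ) - | M - M

The nullable symbols are {L}.
ε ∉ L(G), so no ε-production is kept.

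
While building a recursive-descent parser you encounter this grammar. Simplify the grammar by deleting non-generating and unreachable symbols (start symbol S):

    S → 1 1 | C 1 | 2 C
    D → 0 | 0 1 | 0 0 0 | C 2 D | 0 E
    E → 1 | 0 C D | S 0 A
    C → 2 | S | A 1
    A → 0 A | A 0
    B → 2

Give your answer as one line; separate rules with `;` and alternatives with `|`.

Generating nonterminals: {B, C, D, E, S}.
Reachable from S after that: {C, S}.
Removed useless symbols: {A, B, D, E} and every production mentioning them.

S → 1 1 | C 1 | 2 C; C → 2 | S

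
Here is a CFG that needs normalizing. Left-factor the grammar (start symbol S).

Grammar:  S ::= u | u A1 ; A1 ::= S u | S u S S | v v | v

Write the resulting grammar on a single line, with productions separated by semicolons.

S has alternatives sharing prefix 'u': factor to S → u S' with S' → ε | A1.
A1 has alternatives sharing prefix 'S u': factor to A1 → S u A1' with A1' → ε | S S.
A1 has alternatives sharing prefix 'v': factor to A1 → v A1'' with A1'' → v | ε.

S ::= u S'; A1 ::= S u A1' | v A1''; S' ::= ε | A1; A1' ::= ε | S S; A1'' ::= v | ε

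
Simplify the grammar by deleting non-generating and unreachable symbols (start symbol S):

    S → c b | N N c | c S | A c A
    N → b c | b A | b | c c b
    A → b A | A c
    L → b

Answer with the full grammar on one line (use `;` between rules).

Generating nonterminals: {L, N, S}.
Reachable from S after that: {N, S}.
Removed useless symbols: {A, L} and every production mentioning them.

S → c b | N N c | c S; N → b c | b | c c b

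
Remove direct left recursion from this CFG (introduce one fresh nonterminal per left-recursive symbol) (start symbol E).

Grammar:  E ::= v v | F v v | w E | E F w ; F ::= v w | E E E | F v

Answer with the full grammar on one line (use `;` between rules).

E ::= v v E' | F v v E' | w E E'; F ::= v w F' | E E E F'; E' ::= F w E' | ε; F' ::= v F' | ε

Directly left-recursive nonterminals: E, F.
For E: α = {F w}, β = {v v, F v v, w E}. Rewrite as E → β E' and E' → α E' | ε.
For F: α = {v}, β = {v w, E E E}. Rewrite as F → β F' and F' → α F' | ε.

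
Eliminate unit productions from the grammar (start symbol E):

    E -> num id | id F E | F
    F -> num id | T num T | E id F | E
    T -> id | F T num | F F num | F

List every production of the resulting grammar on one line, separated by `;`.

E -> num id | id F E | T num T | E id F; F -> num id | id F E | T num T | E id F; T -> num id | id F E | T num T | E id F | id | F T num | F F num

Unit pairs: E ⇒* {F}; F ⇒* {E}; T ⇒* {E, F}.
For each unit pair (A, B), copy every non-unit production of B to A, then drop all unit productions.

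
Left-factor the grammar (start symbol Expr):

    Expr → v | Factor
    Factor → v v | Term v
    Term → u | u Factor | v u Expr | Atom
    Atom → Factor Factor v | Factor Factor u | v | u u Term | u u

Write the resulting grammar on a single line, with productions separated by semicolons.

Term has alternatives sharing prefix 'u': factor to Term → u Term1 with Term1 → ε | Factor.
Atom has alternatives sharing prefix 'Factor Factor': factor to Atom → Factor Factor Atom1 with Atom1 → v | u.
Atom has alternatives sharing prefix 'u u': factor to Atom → u u Atom2 with Atom2 → Term | ε.

Expr → v | Factor; Factor → v v | Term v; Term → v u Expr | Atom | u Term1; Atom → v | Factor Factor Atom1 | u u Atom2; Term1 → ε | Factor; Atom1 → v | u; Atom2 → Term | ε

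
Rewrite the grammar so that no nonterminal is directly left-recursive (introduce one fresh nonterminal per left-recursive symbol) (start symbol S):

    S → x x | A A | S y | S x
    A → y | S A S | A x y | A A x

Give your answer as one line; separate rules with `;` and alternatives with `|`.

S → x x S' | A A S'; A → y A' | S A S A'; S' → y S' | x S' | ε; A' → x y A' | A x A' | ε

Directly left-recursive nonterminals: S, A.
For S: α = {y, x}, β = {x x, A A}. Rewrite as S → β S' and S' → α S' | ε.
For A: α = {x y, A x}, β = {y, S A S}. Rewrite as A → β A' and A' → α A' | ε.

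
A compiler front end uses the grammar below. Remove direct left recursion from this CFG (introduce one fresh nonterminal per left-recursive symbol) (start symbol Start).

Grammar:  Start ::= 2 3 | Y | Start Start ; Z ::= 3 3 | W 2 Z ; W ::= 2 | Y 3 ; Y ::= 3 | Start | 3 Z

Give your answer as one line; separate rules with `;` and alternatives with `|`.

Directly left-recursive nonterminal: Start.
For Start: α = {Start}, β = {2 3, Y}. Rewrite as Start → β Start1 and Start1 → α Start1 | ε.

Start ::= 2 3 Start1 | Y Start1; Z ::= 3 3 | W 2 Z; W ::= 2 | Y 3; Y ::= 3 | Start | 3 Z; Start1 ::= Start Start1 | eps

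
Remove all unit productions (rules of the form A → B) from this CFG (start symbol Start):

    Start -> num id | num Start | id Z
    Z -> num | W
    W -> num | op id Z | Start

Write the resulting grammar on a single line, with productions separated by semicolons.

Start -> num id | num Start | id Z; Z -> num | num id | num Start | id Z | op id Z; W -> num id | num Start | id Z | num | op id Z

Unit pairs: W ⇒* {Start}; Z ⇒* {Start, W}.
For every A with A ⇒* B via unit rules, add B's non-unit alternatives to A; then delete every rule of the form X → Y.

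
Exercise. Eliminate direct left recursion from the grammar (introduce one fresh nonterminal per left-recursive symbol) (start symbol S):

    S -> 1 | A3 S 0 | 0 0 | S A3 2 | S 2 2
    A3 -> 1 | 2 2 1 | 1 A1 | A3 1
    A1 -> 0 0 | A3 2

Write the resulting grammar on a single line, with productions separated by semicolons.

Directly left-recursive nonterminals: S, A3.
For S: α = {A3 2, 2 2}, β = {1, A3 S 0, 0 0}. Rewrite as S → β S' and S' → α S' | ε.
For A3: α = {1}, β = {1, 2 2 1, 1 A1}. Rewrite as A3 → β A3' and A3' → α A3' | ε.

S -> 1 S' | A3 S 0 S' | 0 0 S'; A3 -> 1 A3' | 2 2 1 A3' | 1 A1 A3'; A1 -> 0 0 | A3 2; S' -> A3 2 S' | 2 2 S' | ε; A3' -> 1 A3' | ε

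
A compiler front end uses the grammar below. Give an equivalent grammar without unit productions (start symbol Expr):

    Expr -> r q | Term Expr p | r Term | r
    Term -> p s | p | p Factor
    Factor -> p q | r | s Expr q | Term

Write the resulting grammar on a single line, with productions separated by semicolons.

Unit pairs: Factor ⇒* {Term}.
For every A with A ⇒* B via unit rules, add B's non-unit alternatives to A; then delete every rule of the form X → Y.

Expr -> r q | Term Expr p | r Term | r; Term -> p s | p | p Factor; Factor -> p s | p | p Factor | p q | r | s Expr q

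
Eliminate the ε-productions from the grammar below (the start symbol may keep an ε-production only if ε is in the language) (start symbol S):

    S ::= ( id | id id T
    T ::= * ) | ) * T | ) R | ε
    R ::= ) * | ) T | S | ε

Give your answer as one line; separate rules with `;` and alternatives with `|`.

S ::= ( id | id id T | id id; T ::= * ) | ) * T | ) * | ) R | ); R ::= ) * | ) T | ) | S

The nullable symbols are {R, T}.
ε ∉ L(G), so no ε-production is kept.
For each production, add variants omitting each subset of nullable occurrences: S → id id T gives id id T | id id. T → ) * T gives ) * T | ) *. T → ) R gives ) R | ). R → ) T gives ) T | ).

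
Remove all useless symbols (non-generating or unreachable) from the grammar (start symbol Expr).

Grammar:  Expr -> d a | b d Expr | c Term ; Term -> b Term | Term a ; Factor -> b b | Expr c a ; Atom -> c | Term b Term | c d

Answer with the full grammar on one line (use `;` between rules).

Expr -> d a | b d Expr

Generating nonterminals: {Atom, Expr, Factor}.
Reachable from Expr after that: {Expr}.
Removed useless symbols: {Atom, Factor, Term} and every production mentioning them.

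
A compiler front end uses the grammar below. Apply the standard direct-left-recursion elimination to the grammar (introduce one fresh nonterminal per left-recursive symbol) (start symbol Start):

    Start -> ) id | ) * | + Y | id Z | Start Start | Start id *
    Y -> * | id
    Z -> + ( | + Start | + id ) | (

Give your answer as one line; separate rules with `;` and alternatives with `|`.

Start is directly left-recursive.
For Start: α = {Start, id *}, β = {) id, ) *, + Y, id Z}. Rewrite as Start → β Start1 and Start1 → α Start1 | ε.

Start -> ) id Start1 | ) * Start1 | + Y Start1 | id Z Start1; Y -> * | id; Z -> + ( | + Start | + id ) | (; Start1 -> Start Start1 | id * Start1 | ε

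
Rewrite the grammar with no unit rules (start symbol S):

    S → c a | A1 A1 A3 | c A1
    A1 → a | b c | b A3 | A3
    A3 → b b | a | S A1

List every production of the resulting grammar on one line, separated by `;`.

S → c a | A1 A1 A3 | c A1; A1 → a | b c | b A3 | b b | S A1; A3 → b b | a | S A1

Unit pairs: A1 ⇒* {A3}.
Replace each nonterminal's rules with the union of the non-unit rules of every nonterminal it unit-derives.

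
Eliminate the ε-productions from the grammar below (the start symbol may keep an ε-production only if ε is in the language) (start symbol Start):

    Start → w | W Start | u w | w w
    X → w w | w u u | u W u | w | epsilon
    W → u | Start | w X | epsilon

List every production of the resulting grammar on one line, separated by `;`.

Start → w | W Start | u w | w w; X → w w | w u u | u W u | u u | w; W → u | Start | w X | w

Nullable set = {W, X}.
ε ∉ L(G), so no ε-production is kept.
Expand every rule over subsets of its nullable positions: X → u W u gives u W u | u u. W → w X gives w X | w.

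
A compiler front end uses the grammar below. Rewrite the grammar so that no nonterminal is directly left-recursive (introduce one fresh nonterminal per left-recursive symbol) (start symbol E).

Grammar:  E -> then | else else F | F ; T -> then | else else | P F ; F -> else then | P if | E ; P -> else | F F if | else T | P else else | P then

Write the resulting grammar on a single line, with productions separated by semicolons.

Left recursion appears on P.
For P: α = {else else, then}, β = {else, F F if, else T}. Rewrite as P → β P' and P' → α P' | ε.

E -> then | else else F | F; T -> then | else else | P F; F -> else then | P if | E; P -> else P' | F F if P' | else T P'; P' -> else else P' | then P' | eps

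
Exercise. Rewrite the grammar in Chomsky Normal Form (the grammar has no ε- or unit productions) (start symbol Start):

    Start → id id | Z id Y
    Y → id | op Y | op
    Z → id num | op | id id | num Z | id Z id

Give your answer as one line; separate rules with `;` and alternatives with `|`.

Start → X1 X1 | Z Y1; Y → id | X2 Y | op; Z → X1 X3 | op | X1 X1 | X3 Z | X1 Y2; X1 → id; X2 → op; X3 → num; Y1 → X1 Y; Y2 → Z X1

Introduce a nonterminal for each terminal appearing in a rule of length ≥ 2: X1 → id, X2 → op, X3 → num.
Binarize each right-hand side of length ≥ 3 by chaining fresh nonterminals (Y1, Y2, …): affected rules were Start → Z X1 Y; Z → X1 Z X1.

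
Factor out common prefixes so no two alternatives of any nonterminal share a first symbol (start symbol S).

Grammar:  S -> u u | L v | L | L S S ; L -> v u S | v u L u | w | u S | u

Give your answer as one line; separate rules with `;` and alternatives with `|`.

S -> u u | L S'; L -> w | v u L' | u L''; S' -> v | ε | S S; L' -> S | L u; L'' -> S | ε

S has alternatives sharing prefix 'L': factor to S → L S' with S' → v | ε | S S.
L has alternatives sharing prefix 'v u': factor to L → v u L' with L' → S | L u.
L has alternatives sharing prefix 'u': factor to L → u L'' with L'' → S | ε.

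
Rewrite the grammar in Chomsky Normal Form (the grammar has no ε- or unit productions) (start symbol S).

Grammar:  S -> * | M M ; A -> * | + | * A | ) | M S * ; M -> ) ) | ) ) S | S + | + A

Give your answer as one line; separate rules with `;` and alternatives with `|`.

Introduce a nonterminal for each terminal appearing in a rule of length ≥ 2: X1 → *, X2 → ), X3 → +.
Binarize each right-hand side of length ≥ 3 by chaining fresh nonterminals (Y1, Y2, …): affected rules were A → M S X1; M → X2 X2 S.

S -> * | M M; A -> * | + | X1 A | ) | M Y1; M -> X2 X2 | X2 Y2 | S X3 | X3 A; X1 -> *; X2 -> ); X3 -> +; Y1 -> S X1; Y2 -> X2 S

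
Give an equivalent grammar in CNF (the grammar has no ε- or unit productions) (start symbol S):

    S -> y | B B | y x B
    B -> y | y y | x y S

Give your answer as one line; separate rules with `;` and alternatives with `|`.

Introduce a nonterminal for each terminal appearing in a rule of length ≥ 2: X1 → y, X2 → x.
Binarize each right-hand side of length ≥ 3 by chaining fresh nonterminals (Y1, Y2, …): affected rules were S → X1 X2 B; B → X2 X1 S.

S -> y | B B | X1 Y1; B -> y | X1 X1 | X2 Y2; X1 -> y; X2 -> x; Y1 -> X2 B; Y2 -> X1 S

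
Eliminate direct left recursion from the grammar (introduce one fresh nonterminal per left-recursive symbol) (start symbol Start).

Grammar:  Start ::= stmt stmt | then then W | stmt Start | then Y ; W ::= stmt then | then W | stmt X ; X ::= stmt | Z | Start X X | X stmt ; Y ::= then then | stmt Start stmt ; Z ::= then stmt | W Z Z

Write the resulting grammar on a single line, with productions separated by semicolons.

X is directly left-recursive.
For X: α = {stmt}, β = {stmt, Z, Start X X}. Rewrite as X → β X1 and X1 → α X1 | ε.

Start ::= stmt stmt | then then W | stmt Start | then Y; W ::= stmt then | then W | stmt X; X ::= stmt X1 | Z X1 | Start X X X1; Y ::= then then | stmt Start stmt; Z ::= then stmt | W Z Z; X1 ::= stmt X1 | ε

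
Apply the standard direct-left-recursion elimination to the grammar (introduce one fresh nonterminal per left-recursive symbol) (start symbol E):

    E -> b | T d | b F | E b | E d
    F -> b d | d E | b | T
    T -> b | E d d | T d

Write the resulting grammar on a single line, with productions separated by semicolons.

E -> b E' | T d E' | b F E'; F -> b d | d E | b | T; T -> b T' | E d d T'; E' -> b E' | d E' | ε; T' -> d T' | ε

Left recursion appears on E, T.
For E: α = {b, d}, β = {b, T d, b F}. Rewrite as E → β E' and E' → α E' | ε.
For T: α = {d}, β = {b, E d d}. Rewrite as T → β T' and T' → α T' | ε.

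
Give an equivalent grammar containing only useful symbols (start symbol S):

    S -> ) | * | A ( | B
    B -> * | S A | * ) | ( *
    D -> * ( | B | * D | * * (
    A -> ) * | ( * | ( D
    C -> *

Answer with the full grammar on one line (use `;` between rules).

Generating nonterminals: {A, B, C, D, S}.
Reachable from S after that: {A, B, D, S}.
Removed useless symbols: {C} and every production mentioning them.

S -> ) | * | A ( | B; B -> * | S A | * ) | ( *; D -> * ( | B | * D | * * (; A -> ) * | ( * | ( D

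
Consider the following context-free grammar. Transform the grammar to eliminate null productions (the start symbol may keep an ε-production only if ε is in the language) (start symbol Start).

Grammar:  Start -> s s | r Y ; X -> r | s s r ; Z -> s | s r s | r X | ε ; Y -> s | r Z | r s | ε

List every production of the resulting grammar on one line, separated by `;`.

Nullable nonterminals: {Y, Z}.
ε ∉ L(G), so no ε-production is kept.
For each production, add variants omitting each subset of nullable occurrences: Start → r Y gives r Y | r. Y → r Z gives r Z | r.

Start -> s s | r Y | r; X -> r | s s r; Z -> s | s r s | r X; Y -> s | r Z | r | r s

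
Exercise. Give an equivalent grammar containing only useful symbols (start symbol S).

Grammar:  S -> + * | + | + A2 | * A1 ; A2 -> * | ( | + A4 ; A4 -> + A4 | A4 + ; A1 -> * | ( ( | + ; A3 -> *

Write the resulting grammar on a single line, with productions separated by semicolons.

Generating nonterminals: {A1, A2, A3, S}.
Reachable from S after that: {A1, A2, S}.
Removed useless symbols: {A3, A4} and every production mentioning them.

S -> + * | + | + A2 | * A1; A2 -> * | (; A1 -> * | ( ( | +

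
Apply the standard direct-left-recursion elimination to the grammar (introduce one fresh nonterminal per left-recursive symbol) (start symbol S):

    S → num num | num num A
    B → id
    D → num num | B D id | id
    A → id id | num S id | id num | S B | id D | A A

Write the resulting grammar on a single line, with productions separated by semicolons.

Directly left-recursive nonterminal: A.
For A: α = {A}, β = {id id, num S id, id num, S B, id D}. Rewrite as A → β A' and A' → α A' | ε.

S → num num | num num A; B → id; D → num num | B D id | id; A → id id A' | num S id A' | id num A' | S B A' | id D A'; A' → A A' | ε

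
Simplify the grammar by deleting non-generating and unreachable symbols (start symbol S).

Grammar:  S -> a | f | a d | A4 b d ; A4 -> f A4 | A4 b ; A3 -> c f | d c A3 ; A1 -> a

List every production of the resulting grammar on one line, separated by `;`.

Generating nonterminals: {A1, A3, S}.
Reachable from S after that: {S}.
Removed useless symbols: {A1, A3, A4} and every production mentioning them.

S -> a | f | a d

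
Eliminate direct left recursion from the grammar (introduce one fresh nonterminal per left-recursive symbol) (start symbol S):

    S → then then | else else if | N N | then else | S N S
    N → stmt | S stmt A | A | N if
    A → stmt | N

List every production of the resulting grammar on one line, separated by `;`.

Directly left-recursive nonterminals: S, N.
For S: α = {N S}, β = {then then, else else if, N N, then else}. Rewrite as S → β S' and S' → α S' | ε.
For N: α = {if}, β = {stmt, S stmt A, A}. Rewrite as N → β N' and N' → α N' | ε.

S → then then S' | else else if S' | N N S' | then else S'; N → stmt N' | S stmt A N' | A N'; A → stmt | N; S' → N S S' | ε; N' → if N' | ε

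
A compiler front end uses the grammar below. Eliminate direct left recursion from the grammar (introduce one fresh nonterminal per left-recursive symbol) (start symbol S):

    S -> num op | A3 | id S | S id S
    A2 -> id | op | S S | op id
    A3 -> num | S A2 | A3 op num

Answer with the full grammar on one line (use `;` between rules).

S -> num op S' | A3 S' | id S S'; A2 -> id | op | S S | op id; A3 -> num A3' | S A2 A3'; S' -> id S S' | ε; A3' -> op num A3' | ε

Directly left-recursive nonterminals: S, A3.
For S: α = {id S}, β = {num op, A3, id S}. Rewrite as S → β S' and S' → α S' | ε.
For A3: α = {op num}, β = {num, S A2}. Rewrite as A3 → β A3' and A3' → α A3' | ε.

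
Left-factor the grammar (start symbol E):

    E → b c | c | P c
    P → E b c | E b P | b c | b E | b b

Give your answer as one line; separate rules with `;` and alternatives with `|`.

P has alternatives sharing prefix 'b': factor to P → b P' with P' → c | E | b.
P has alternatives sharing prefix 'E b': factor to P → E b P'' with P'' → c | P.

E → b c | c | P c; P → b P' | E b P''; P' → c | E | b; P'' → c | P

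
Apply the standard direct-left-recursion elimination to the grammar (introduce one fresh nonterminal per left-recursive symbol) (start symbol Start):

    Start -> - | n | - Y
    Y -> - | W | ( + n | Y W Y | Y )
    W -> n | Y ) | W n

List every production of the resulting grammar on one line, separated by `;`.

Start -> - | n | - Y; Y -> - Y1 | W Y1 | ( + n Y1; W -> n W1 | Y ) W1; Y1 -> W Y Y1 | ) Y1 | epsilon; W1 -> n W1 | epsilon

Y, W are directly left-recursive.
For Y: α = {W Y, )}, β = {-, W, ( + n}. Rewrite as Y → β Y1 and Y1 → α Y1 | ε.
For W: α = {n}, β = {n, Y )}. Rewrite as W → β W1 and W1 → α W1 | ε.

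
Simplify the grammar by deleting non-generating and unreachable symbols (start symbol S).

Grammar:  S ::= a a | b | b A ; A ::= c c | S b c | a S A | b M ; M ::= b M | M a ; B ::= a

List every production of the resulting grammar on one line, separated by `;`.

Generating nonterminals: {A, B, S}.
Reachable from S after that: {A, S}.
Removed useless symbols: {B, M} and every production mentioning them.

S ::= a a | b | b A; A ::= c c | S b c | a S A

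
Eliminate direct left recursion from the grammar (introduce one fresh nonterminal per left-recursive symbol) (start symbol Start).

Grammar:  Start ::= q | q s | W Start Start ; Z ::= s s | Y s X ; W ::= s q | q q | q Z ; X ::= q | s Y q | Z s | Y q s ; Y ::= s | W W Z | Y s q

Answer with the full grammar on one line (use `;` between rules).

Start ::= q | q s | W Start Start; Z ::= s s | Y s X; W ::= s q | q q | q Z; X ::= q | s Y q | Z s | Y q s; Y ::= s Y1 | W W Z Y1; Y1 ::= s q Y1 | ε

Directly left-recursive nonterminal: Y.
For Y: α = {s q}, β = {s, W W Z}. Rewrite as Y → β Y1 and Y1 → α Y1 | ε.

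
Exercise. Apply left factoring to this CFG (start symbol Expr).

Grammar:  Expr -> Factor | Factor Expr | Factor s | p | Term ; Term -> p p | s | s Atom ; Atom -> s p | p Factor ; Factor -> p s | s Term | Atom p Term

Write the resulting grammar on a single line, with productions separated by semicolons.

Expr has alternatives sharing prefix 'Factor': factor to Expr → Factor Expr1 with Expr1 → ε | Expr | s.
Term has alternatives sharing prefix 's': factor to Term → s Term1 with Term1 → ε | Atom.

Expr -> p | Term | Factor Expr1; Term -> p p | s Term1; Atom -> s p | p Factor; Factor -> p s | s Term | Atom p Term; Expr1 -> ε | Expr | s; Term1 -> ε | Atom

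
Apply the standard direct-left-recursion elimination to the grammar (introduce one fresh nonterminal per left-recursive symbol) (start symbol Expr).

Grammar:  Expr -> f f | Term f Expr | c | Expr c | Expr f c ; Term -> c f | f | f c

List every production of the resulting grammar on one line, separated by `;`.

Expr -> f f Expr1 | Term f Expr Expr1 | c Expr1; Term -> c f | f | f c; Expr1 -> c Expr1 | f c Expr1 | ε

Expr is directly left-recursive.
For Expr: α = {c, f c}, β = {f f, Term f Expr, c}. Rewrite as Expr → β Expr1 and Expr1 → α Expr1 | ε.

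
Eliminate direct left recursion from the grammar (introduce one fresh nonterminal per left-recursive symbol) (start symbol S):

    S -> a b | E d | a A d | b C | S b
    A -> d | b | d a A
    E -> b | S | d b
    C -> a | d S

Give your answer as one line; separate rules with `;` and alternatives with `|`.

S -> a b S' | E d S' | a A d S' | b C S'; A -> d | b | d a A; E -> b | S | d b; C -> a | d S; S' -> b S' | ε

Directly left-recursive nonterminal: S.
For S: α = {b}, β = {a b, E d, a A d, b C}. Rewrite as S → β S' and S' → α S' | ε.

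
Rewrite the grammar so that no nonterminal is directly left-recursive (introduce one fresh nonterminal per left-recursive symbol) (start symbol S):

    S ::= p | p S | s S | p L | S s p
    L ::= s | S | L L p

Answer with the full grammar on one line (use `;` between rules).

Directly left-recursive nonterminals: S, L.
For S: α = {s p}, β = {p, p S, s S, p L}. Rewrite as S → β S' and S' → α S' | ε.
For L: α = {L p}, β = {s, S}. Rewrite as L → β L' and L' → α L' | ε.

S ::= p S' | p S S' | s S S' | p L S'; L ::= s L' | S L'; S' ::= s p S' | ε; L' ::= L p L' | ε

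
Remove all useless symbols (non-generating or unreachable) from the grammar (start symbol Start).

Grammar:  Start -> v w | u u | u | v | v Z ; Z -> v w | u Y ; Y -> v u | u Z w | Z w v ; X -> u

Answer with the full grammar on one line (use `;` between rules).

Start -> v w | u u | u | v | v Z; Z -> v w | u Y; Y -> v u | u Z w | Z w v

Generating nonterminals: {Start, X, Y, Z}.
Reachable from Start after that: {Start, Y, Z}.
Removed useless symbols: {X} and every production mentioning them.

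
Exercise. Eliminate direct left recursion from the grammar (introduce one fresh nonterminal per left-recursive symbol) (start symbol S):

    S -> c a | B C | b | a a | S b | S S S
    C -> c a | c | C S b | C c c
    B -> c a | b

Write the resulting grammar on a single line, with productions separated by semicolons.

S, C are directly left-recursive.
For S: α = {b, S S}, β = {c a, B C, b, a a}. Rewrite as S → β S' and S' → α S' | ε.
For C: α = {S b, c c}, β = {c a, c}. Rewrite as C → β C' and C' → α C' | ε.

S -> c a S' | B C S' | b S' | a a S'; C -> c a C' | c C'; B -> c a | b; S' -> b S' | S S S' | ε; C' -> S b C' | c c C' | ε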